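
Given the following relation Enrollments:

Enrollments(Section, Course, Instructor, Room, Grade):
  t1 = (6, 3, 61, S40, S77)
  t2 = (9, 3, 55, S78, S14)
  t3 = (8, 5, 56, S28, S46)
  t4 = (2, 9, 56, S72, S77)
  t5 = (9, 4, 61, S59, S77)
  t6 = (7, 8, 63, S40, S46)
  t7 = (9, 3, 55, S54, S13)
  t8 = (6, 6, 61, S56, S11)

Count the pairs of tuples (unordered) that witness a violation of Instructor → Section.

3

Instructor=61: violating pairs (1,5), (5,8) — 2 pairs.
Instructor=55: all 2 rows agree on Section — 0 pairs.
Instructor=56: violating pairs (3,4) — 1 pair.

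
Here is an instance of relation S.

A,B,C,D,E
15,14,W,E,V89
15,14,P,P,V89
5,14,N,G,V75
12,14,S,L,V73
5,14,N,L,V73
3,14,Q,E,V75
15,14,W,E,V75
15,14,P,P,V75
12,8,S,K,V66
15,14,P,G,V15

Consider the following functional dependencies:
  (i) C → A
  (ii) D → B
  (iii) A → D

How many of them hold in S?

2

(i) C → A: every LHS value maps to a single RHS value — holds.
(ii) D → B: every LHS value maps to a single RHS value — holds.
(iii) A → D: A=15: 5 rows → D takes values {E, P, G} — violation; A=5: 2 rows → D takes values {G, L} — violation; A=12: 2 rows → D takes values {L, K} — violation — fails.
2 of the 3 dependencies hold.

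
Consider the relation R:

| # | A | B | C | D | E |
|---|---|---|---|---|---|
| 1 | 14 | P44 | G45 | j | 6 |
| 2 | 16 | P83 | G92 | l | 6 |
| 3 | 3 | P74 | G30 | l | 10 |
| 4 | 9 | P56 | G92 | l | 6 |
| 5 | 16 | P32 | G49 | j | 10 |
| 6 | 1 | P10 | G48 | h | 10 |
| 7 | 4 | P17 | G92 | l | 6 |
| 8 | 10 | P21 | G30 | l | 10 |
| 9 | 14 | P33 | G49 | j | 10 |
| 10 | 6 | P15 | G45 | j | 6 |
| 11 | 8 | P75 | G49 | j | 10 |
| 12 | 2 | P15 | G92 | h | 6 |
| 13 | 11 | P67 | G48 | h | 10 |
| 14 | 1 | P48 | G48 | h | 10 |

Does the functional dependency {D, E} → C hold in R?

(D=j, E=6): rows 1, 10 → C = G45, G45 ✓
(D=l, E=6): rows 2, 4, 7 → C = G92, G92, G92 ✓
(D=l, E=10): rows 3, 8 → C = G30, G30 ✓
(D=j, E=10): rows 5, 9, 11 → C = G49, G49, G49 ✓
(D=h, E=10): rows 6, 13, 14 → C = G48, G48, G48 ✓
(D=h, E=6): row 12 → C = G92 ✓
Every {D, E} value is associated with a single C value, so {D, E} → C holds.

Yes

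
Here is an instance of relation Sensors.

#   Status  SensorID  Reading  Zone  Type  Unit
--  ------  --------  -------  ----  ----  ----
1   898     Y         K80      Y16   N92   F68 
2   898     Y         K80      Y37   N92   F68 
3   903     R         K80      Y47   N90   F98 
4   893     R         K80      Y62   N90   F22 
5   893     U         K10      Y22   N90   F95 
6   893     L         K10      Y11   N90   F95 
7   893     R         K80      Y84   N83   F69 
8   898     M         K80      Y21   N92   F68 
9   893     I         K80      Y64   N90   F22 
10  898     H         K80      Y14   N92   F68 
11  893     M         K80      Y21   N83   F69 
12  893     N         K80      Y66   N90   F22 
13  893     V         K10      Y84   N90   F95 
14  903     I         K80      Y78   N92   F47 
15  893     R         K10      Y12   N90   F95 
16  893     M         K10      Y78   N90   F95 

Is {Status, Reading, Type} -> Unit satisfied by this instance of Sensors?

Yes

(Status=898, Reading=K80, Type=N92): rows 1, 2, 8, 10 → Unit = F68, F68, F68, F68 ✓
(Status=903, Reading=K80, Type=N90): row 3 → Unit = F98 ✓
(Status=893, Reading=K80, Type=N90): rows 4, 9, 12 → Unit = F22, F22, F22 ✓
(Status=893, Reading=K10, Type=N90): rows 5, 6, 13, 15, 16 → Unit = F95, F95, F95, F95, F95 ✓
(Status=893, Reading=K80, Type=N83): rows 7, 11 → Unit = F69, F69 ✓
(Status=903, Reading=K80, Type=N92): row 14 → Unit = F47 ✓
Every {Status, Reading, Type} value is associated with a single Unit value, so {Status, Reading, Type} -> Unit holds.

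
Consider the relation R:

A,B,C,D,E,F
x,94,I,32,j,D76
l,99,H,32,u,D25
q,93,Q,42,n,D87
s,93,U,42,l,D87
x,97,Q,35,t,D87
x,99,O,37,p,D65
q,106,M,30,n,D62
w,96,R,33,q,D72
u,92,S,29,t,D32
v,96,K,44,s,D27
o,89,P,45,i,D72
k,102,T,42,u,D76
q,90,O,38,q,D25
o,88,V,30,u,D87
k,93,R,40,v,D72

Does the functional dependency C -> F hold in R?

C=I: 1 row → F = D76 ✓
C=H: 1 row → F = D25 ✓
C=Q: 2 rows → F = D87, D87 ✓
C=U: 1 row → F = D87 ✓
C=O: 2 rows → F takes values {D65, D25} — violation
C=M: 1 row → F = D62 ✓
C=R: 2 rows → F = D72, D72 ✓
C=S: 1 row → F = D32 ✓
C=K: 1 row → F = D27 ✓
C=P: 1 row → F = D72 ✓
C=T: 1 row → F = D76 ✓
C=V: 1 row → F = D87 ✓
Two rows agree on C but differ on F, so C -> F does not hold.

No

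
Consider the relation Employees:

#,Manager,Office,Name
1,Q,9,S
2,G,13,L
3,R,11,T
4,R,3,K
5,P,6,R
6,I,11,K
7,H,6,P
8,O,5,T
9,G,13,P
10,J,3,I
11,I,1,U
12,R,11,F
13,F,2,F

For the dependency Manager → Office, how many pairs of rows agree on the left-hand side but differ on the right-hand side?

3

Manager=G: all 2 rows agree on Office — 0 pairs.
Manager=R: violating pairs (3,4), (4,12) — 2 pairs.
Manager=I: violating pairs (6,11) — 1 pair.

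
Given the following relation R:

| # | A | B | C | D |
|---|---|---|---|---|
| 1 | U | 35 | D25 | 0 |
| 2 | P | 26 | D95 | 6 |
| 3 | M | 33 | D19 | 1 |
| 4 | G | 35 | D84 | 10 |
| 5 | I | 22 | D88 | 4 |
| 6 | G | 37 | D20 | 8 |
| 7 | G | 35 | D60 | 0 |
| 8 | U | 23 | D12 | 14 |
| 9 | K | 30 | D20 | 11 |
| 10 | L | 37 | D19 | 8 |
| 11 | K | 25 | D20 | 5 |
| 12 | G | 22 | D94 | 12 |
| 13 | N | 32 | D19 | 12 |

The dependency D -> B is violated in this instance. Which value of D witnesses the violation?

12

D=0: rows 1, 7 → B = 35, 35 ✓
D=6: row 2 → B = 26 ✓
D=1: row 3 → B = 33 ✓
D=10: row 4 → B = 35 ✓
D=4: row 5 → B = 22 ✓
D=8: rows 6, 10 → B = 37, 37 ✓
D=14: row 8 → B = 23 ✓
D=11: row 9 → B = 30 ✓
D=5: row 11 → B = 25 ✓
D=12: rows 12, 13 → B takes values {22, 32} — violation
The only D value with inconsistent B is D=12.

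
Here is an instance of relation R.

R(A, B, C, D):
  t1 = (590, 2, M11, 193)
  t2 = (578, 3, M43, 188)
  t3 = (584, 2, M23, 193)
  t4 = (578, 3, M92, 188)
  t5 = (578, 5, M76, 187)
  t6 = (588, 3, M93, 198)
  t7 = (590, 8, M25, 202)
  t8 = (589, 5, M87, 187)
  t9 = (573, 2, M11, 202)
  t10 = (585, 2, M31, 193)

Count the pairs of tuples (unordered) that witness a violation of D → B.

D=193: all 3 rows agree on B — 0 pairs.
D=188: all 2 rows agree on B — 0 pairs.
D=187: all 2 rows agree on B — 0 pairs.
D=202: violating pairs (7,9) — 1 pair.

1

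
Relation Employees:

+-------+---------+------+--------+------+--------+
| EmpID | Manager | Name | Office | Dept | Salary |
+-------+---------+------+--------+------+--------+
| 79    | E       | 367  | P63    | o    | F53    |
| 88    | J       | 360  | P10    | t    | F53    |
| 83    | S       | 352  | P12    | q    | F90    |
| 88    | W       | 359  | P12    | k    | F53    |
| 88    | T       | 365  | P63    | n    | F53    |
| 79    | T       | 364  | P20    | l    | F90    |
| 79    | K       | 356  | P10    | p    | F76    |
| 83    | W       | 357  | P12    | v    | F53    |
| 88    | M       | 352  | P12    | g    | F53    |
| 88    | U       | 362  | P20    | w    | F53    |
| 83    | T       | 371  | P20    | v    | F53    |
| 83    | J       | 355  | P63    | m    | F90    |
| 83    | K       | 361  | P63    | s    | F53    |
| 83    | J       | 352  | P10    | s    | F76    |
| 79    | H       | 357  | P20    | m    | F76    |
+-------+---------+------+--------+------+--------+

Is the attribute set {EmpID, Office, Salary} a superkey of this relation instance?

Two distinct rows share (EmpID=88, Office=P12, Salary=F53), so {EmpID, Office, Salary} does not determine every attribute — not a superkey.

No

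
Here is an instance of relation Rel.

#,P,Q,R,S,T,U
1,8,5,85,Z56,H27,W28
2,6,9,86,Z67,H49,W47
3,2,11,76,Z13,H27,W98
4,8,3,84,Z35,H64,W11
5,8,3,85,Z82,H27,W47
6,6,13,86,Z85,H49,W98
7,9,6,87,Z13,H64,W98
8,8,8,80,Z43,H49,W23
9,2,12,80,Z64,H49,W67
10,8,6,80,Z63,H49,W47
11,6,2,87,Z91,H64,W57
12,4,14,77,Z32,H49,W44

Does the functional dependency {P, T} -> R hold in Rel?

(P=8, T=H27): rows 1, 5 → R = 85, 85 ✓
(P=6, T=H49): rows 2, 6 → R = 86, 86 ✓
(P=2, T=H27): row 3 → R = 76 ✓
(P=8, T=H64): row 4 → R = 84 ✓
(P=9, T=H64): row 7 → R = 87 ✓
(P=8, T=H49): rows 8, 10 → R = 80, 80 ✓
(P=2, T=H49): row 9 → R = 80 ✓
(P=6, T=H64): row 11 → R = 87 ✓
(P=4, T=H49): row 12 → R = 77 ✓
Every {P, T} value is associated with a single R value, so {P, T} -> R holds.

Yes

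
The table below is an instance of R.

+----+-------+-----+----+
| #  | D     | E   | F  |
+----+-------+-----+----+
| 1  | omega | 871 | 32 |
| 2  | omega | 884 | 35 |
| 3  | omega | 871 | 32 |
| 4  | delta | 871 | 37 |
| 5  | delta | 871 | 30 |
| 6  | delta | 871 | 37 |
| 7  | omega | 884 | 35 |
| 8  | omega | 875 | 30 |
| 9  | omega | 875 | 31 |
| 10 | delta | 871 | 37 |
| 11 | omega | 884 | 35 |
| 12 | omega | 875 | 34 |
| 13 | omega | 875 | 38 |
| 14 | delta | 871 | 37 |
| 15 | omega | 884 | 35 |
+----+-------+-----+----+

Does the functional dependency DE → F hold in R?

No

(D=omega, E=871): rows 1, 3 → F = 32, 32 ✓
(D=omega, E=884): rows 2, 7, 11, 15 → F = 35, 35, 35, 35 ✓
(D=delta, E=871): rows 4, 5, 6, 10, 14 → F takes values {37, 30} — violation
(D=omega, E=875): rows 8, 9, 12, 13 → F takes values {30, 31, 34, 38} — violation
Two rows agree on DE but differ on F, so DE → F does not hold.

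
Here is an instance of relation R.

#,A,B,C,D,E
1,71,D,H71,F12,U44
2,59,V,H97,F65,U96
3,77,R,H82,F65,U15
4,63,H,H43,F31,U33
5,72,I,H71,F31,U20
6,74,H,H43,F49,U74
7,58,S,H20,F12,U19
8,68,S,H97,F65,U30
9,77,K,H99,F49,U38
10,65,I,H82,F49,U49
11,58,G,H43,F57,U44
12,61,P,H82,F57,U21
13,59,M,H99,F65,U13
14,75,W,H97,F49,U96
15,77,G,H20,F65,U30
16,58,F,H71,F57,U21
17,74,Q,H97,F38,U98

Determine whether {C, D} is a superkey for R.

No

Rows 2 and 8 have the same {C, D} value (C=H97, D=F65) but are distinct tuples, so {C, D} does not determine every attribute — not a superkey.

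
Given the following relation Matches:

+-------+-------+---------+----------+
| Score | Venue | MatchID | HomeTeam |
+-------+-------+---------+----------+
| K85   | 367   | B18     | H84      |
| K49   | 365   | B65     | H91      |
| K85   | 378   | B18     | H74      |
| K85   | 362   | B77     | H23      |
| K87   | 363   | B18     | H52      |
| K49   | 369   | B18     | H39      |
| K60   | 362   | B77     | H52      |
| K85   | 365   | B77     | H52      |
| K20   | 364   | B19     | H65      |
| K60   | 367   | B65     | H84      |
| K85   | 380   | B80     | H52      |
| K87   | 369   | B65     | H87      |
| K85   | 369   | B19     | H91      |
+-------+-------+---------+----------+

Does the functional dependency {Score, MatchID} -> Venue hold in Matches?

(Score=K85, MatchID=B18): 2 rows → Venue takes values {367, 378} — violation
(Score=K49, MatchID=B65): 1 row → Venue = 365 ✓
(Score=K85, MatchID=B77): 2 rows → Venue takes values {362, 365} — violation
(Score=K87, MatchID=B18): 1 row → Venue = 363 ✓
(Score=K49, MatchID=B18): 1 row → Venue = 369 ✓
(Score=K60, MatchID=B77): 1 row → Venue = 362 ✓
(Score=K20, MatchID=B19): 1 row → Venue = 364 ✓
(Score=K60, MatchID=B65): 1 row → Venue = 367 ✓
(Score=K85, MatchID=B80): 1 row → Venue = 380 ✓
(Score=K87, MatchID=B65): 1 row → Venue = 369 ✓
(Score=K85, MatchID=B19): 1 row → Venue = 369 ✓
Two rows agree on {Score, MatchID} but differ on Venue, so {Score, MatchID} -> Venue does not hold.

No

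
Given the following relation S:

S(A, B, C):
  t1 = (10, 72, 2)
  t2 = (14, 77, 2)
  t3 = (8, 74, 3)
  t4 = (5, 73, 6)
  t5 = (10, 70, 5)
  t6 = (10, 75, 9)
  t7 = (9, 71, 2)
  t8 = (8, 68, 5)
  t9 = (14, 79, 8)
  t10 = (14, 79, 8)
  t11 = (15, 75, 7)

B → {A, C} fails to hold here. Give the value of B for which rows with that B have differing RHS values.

75

B=72: row 1 → {A,C} = (10, 2) ✓
B=77: row 2 → {A,C} = (14, 2) ✓
B=74: row 3 → {A,C} = (8, 3) ✓
B=73: row 4 → {A,C} = (5, 6) ✓
B=70: row 5 → {A,C} = (10, 5) ✓
B=75: rows 6, 11 → {A,C} takes values {(10, 9), (15, 7)} — violation
B=71: row 7 → {A,C} = (9, 2) ✓
B=68: row 8 → {A,C} = (8, 5) ✓
B=79: rows 9, 10 → {A,C} = (14, 8), (14, 8) ✓
The only B value with inconsistent RHS is B=75.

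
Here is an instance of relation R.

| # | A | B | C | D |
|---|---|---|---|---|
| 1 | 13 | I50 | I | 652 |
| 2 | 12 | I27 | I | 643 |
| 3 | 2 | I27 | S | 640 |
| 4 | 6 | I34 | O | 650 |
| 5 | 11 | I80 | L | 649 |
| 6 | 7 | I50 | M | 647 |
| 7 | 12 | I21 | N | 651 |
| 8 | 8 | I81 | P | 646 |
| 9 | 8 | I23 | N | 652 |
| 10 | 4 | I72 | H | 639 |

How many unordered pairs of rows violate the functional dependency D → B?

1

D=652: violating pairs (1,9) — 1 pair.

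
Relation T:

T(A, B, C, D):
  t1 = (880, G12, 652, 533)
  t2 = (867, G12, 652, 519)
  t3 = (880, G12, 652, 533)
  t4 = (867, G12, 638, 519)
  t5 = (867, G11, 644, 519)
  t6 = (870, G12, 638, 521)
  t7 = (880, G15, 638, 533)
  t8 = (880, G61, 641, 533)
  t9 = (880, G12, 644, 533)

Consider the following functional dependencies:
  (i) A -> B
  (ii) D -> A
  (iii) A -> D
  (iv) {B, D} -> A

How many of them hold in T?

3

(i) A -> B: A=880: rows 1, 3, 7, 8, 9 → B takes values {G12, G15, G61} — violation; A=867: rows 2, 4, 5 → B takes values {G12, G11} — violation — fails.
(ii) D -> A: every LHS value maps to a single RHS value — holds.
(iii) A -> D: every LHS value maps to a single RHS value — holds.
(iv) {B, D} -> A: every LHS value maps to a single RHS value — holds.
3 of the 4 dependencies hold.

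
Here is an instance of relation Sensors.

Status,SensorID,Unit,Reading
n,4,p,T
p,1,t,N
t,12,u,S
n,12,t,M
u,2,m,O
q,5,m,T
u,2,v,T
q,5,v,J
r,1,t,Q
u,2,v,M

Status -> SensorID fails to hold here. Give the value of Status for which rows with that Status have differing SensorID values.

Status=n: 2 rows → SensorID takes values {4, 12} — violation
Status=p: 1 row → SensorID = 1 ✓
Status=t: 1 row → SensorID = 12 ✓
Status=u: 3 rows → SensorID = 2, 2, 2 ✓
Status=q: 2 rows → SensorID = 5, 5 ✓
Status=r: 1 row → SensorID = 1 ✓
The only Status value with inconsistent SensorID is Status=n.

n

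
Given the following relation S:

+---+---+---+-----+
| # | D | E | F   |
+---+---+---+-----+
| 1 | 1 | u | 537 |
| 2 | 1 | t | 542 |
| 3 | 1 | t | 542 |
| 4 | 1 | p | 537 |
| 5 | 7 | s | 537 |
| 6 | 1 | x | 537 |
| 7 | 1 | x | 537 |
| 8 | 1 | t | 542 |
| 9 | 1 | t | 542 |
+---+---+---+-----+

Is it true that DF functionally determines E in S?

(D=1, F=537): rows 1, 4, 6, 7 → E takes values {u, p, x} — violation
(D=1, F=542): rows 2, 3, 8, 9 → E = t, t, t, t ✓
(D=7, F=537): row 5 → E = s ✓
Two rows agree on DF but differ on E, so DF → E does not hold.

No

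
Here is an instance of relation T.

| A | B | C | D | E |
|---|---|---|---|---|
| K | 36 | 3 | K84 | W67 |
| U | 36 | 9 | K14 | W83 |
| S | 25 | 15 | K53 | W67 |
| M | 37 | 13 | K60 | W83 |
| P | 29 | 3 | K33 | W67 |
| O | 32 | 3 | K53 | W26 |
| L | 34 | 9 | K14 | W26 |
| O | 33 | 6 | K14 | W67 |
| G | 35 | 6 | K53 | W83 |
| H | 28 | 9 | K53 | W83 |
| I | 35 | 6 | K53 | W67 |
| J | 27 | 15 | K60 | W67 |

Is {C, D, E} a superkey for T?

Yes

All 12 rows have distinct {C, D, E} values, so {C, D, E} → (all attributes) holds and {C, D, E} is a superkey.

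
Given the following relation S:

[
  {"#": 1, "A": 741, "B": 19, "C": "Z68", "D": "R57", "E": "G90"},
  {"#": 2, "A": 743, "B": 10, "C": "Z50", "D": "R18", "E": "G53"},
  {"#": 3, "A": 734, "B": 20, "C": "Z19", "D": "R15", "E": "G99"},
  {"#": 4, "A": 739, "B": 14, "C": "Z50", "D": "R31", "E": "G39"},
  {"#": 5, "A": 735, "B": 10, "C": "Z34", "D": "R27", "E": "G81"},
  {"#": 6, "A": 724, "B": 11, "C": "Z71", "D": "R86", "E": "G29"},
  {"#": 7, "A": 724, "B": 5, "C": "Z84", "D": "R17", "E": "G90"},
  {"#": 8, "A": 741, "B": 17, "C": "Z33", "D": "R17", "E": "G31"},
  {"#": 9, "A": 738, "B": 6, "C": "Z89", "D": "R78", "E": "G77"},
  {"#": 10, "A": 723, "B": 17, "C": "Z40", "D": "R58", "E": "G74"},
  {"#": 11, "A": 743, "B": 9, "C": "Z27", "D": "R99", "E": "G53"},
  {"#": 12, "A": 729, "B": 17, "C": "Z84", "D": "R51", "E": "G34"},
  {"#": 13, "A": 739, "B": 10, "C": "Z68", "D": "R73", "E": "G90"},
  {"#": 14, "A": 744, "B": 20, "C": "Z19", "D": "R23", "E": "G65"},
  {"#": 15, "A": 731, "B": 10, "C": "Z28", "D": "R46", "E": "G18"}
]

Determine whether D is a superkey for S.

Rows 7 and 8 have the same D value D=R17 but are distinct tuples, so D does not determine every attribute — not a superkey.

No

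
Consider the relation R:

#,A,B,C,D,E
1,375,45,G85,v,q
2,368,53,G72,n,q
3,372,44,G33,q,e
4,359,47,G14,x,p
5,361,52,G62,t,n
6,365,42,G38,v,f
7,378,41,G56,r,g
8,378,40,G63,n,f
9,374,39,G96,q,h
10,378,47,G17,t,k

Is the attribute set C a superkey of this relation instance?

All 10 rows have distinct C values, so C → (all attributes) holds and C is a superkey.

Yes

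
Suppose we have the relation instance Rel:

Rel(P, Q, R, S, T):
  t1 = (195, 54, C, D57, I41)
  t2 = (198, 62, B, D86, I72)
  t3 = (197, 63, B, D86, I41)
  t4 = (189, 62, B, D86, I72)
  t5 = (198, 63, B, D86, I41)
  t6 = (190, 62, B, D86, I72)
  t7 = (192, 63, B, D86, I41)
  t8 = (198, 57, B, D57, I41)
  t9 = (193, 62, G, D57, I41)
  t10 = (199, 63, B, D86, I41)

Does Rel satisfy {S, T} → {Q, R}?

(S=D57, T=I41): rows 1, 8, 9 → {Q,R} takes values {(54, C), (57, B), (62, G)} — violation
(S=D86, T=I72): rows 2, 4, 6 → {Q,R} = (62, B), (62, B), (62, B) ✓
(S=D86, T=I41): rows 3, 5, 7, 10 → {Q,R} = (63, B), (63, B), (63, B), (63, B) ✓
Two rows agree on {S, T} but differ on {Q, R}, so {S, T} → {Q, R} does not hold.

No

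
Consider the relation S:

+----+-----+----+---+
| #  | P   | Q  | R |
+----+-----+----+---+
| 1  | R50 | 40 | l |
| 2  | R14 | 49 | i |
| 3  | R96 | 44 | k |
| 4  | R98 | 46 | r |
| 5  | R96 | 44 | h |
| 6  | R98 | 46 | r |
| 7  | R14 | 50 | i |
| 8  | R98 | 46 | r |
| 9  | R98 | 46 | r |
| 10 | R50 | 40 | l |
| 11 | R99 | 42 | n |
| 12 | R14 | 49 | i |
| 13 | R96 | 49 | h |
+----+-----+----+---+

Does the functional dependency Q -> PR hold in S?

No

Q=40: rows 1, 10 → {P,R} = (R50, l), (R50, l) ✓
Q=49: rows 2, 12, 13 → {P,R} takes values {(R14, i), (R96, h)} — violation
Q=44: rows 3, 5 → {P,R} takes values {(R96, k), (R96, h)} — violation
Q=46: rows 4, 6, 8, 9 → {P,R} = (R98, r), (R98, r), (R98, r), (R98, r) ✓
Q=50: row 7 → {P,R} = (R14, i) ✓
Q=42: row 11 → {P,R} = (R99, n) ✓
Two rows agree on Q but differ on PR, so Q -> PR does not hold.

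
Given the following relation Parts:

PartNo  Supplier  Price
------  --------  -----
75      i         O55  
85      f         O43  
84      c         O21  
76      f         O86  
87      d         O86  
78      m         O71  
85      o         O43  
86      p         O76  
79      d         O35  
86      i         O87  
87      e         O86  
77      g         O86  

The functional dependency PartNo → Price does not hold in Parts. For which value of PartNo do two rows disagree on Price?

PartNo=75: 1 row → Price = O55 ✓
PartNo=85: 2 rows → Price = O43, O43 ✓
PartNo=84: 1 row → Price = O21 ✓
PartNo=76: 1 row → Price = O86 ✓
PartNo=87: 2 rows → Price = O86, O86 ✓
PartNo=78: 1 row → Price = O71 ✓
PartNo=86: 2 rows → Price takes values {O76, O87} — violation
PartNo=79: 1 row → Price = O35 ✓
PartNo=77: 1 row → Price = O86 ✓
The only PartNo value with inconsistent Price is PartNo=86.

86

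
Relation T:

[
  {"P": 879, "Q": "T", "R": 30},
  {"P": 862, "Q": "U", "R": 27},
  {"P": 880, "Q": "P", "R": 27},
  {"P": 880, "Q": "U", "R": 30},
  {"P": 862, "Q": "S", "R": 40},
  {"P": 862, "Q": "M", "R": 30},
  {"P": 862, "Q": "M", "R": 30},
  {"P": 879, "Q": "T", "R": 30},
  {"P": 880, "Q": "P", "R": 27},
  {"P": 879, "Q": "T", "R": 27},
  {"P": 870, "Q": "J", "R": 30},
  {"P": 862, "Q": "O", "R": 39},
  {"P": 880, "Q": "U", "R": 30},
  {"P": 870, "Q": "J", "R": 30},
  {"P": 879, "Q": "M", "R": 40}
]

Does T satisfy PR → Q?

Yes

(P=879, R=30): 2 rows → Q = T, T ✓
(P=862, R=27): 1 row → Q = U ✓
(P=880, R=27): 2 rows → Q = P, P ✓
(P=880, R=30): 2 rows → Q = U, U ✓
(P=862, R=40): 1 row → Q = S ✓
(P=862, R=30): 2 rows → Q = M, M ✓
(P=879, R=27): 1 row → Q = T ✓
(P=870, R=30): 2 rows → Q = J, J ✓
(P=862, R=39): 1 row → Q = O ✓
(P=879, R=40): 1 row → Q = M ✓
Every PR value is associated with a single Q value, so PR → Q holds.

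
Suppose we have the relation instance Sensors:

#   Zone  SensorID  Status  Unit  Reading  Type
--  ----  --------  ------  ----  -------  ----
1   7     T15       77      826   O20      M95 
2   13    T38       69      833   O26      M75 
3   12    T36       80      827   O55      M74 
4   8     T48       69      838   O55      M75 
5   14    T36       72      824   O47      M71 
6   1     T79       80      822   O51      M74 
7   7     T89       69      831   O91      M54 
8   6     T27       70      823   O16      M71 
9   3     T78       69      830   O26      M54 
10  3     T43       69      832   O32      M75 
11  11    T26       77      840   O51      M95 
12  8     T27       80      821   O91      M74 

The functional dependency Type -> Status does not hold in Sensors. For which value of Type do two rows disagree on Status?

M71

Type=M95: rows 1, 11 → Status = 77, 77 ✓
Type=M75: rows 2, 4, 10 → Status = 69, 69, 69 ✓
Type=M74: rows 3, 6, 12 → Status = 80, 80, 80 ✓
Type=M71: rows 5, 8 → Status takes values {72, 70} — violation
Type=M54: rows 7, 9 → Status = 69, 69 ✓
The only Type value with inconsistent Status is Type=M71.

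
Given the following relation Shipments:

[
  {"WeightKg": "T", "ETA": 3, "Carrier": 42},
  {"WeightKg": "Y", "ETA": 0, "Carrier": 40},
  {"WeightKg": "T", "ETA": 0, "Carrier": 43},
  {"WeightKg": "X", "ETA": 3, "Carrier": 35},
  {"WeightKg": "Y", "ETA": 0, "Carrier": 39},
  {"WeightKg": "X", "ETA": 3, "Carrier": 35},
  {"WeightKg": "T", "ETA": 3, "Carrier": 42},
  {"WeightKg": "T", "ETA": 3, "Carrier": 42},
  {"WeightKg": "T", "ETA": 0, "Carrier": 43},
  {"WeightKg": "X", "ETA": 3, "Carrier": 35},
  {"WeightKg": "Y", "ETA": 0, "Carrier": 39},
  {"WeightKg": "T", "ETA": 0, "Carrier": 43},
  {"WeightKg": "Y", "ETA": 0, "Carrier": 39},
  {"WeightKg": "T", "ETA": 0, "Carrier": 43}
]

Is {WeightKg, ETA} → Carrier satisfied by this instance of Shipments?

(WeightKg=T, ETA=3): 3 rows → Carrier = 42, 42, 42 ✓
(WeightKg=Y, ETA=0): 4 rows → Carrier takes values {40, 39} — violation
(WeightKg=T, ETA=0): 4 rows → Carrier = 43, 43, 43, 43 ✓
(WeightKg=X, ETA=3): 3 rows → Carrier = 35, 35, 35 ✓
Two rows agree on {WeightKg, ETA} but differ on Carrier, so {WeightKg, ETA} → Carrier does not hold.

No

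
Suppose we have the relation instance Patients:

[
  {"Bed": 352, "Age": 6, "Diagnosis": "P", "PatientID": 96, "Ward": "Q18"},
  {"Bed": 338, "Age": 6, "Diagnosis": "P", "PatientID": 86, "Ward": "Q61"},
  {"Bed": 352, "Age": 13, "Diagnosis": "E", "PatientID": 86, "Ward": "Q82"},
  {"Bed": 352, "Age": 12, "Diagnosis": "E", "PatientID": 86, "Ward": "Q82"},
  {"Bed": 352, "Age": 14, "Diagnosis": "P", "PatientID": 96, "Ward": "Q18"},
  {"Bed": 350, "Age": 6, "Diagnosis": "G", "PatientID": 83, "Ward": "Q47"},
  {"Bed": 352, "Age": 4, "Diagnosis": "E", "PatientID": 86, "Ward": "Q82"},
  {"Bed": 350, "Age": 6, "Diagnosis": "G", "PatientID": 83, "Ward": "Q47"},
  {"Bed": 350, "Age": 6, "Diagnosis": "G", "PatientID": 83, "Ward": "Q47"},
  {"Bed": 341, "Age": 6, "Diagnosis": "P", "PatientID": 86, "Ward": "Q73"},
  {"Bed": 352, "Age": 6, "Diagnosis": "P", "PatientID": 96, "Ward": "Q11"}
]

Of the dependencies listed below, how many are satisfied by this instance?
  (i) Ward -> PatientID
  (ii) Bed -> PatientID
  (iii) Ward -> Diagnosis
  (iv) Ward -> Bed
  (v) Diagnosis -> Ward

3

(i) Ward -> PatientID: every LHS value maps to a single RHS value — holds.
(ii) Bed -> PatientID: Bed=352: 6 rows → PatientID takes values {96, 86} — violation — fails.
(iii) Ward -> Diagnosis: every LHS value maps to a single RHS value — holds.
(iv) Ward -> Bed: every LHS value maps to a single RHS value — holds.
(v) Diagnosis -> Ward: Diagnosis=P: 5 rows → Ward takes values {Q18, Q61, Q73, Q11} — violation — fails.
3 of the 5 dependencies hold.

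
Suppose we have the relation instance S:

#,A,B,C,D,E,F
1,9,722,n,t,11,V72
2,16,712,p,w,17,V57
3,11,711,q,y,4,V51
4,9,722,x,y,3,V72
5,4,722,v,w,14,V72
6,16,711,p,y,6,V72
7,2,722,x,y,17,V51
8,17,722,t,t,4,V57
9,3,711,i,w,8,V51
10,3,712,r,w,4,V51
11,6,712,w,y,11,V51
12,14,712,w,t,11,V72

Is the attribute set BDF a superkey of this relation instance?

Yes

All 12 rows have distinct BDF values, so BDF → (all attributes) holds and BDF is a superkey.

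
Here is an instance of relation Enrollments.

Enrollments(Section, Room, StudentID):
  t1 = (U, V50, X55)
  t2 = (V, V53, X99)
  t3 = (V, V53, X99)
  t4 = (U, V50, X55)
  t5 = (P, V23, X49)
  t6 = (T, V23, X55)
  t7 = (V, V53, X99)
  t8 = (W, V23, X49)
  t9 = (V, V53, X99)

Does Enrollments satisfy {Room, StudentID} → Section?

No

(Room=V50, StudentID=X55): rows 1, 4 → Section = U, U ✓
(Room=V53, StudentID=X99): rows 2, 3, 7, 9 → Section = V, V, V, V ✓
(Room=V23, StudentID=X49): rows 5, 8 → Section takes values {P, W} — violation
(Room=V23, StudentID=X55): row 6 → Section = T ✓
Two rows agree on {Room, StudentID} but differ on Section, so {Room, StudentID} → Section does not hold.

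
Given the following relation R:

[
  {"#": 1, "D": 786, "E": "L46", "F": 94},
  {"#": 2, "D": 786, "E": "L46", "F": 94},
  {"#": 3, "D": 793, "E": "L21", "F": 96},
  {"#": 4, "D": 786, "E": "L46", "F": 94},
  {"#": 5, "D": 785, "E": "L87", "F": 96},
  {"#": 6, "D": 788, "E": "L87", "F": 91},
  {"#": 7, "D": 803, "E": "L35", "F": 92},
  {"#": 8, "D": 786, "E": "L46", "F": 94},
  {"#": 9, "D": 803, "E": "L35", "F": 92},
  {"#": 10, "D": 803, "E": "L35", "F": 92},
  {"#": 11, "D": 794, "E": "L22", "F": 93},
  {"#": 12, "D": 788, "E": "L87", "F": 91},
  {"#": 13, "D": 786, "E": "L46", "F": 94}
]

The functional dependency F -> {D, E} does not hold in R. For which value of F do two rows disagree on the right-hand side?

F=94: rows 1, 2, 4, 8, 13 → {D,E} = (786, L46), (786, L46), (786, L46), (786, L46), (786, L46) ✓
F=96: rows 3, 5 → {D,E} takes values {(793, L21), (785, L87)} — violation
F=91: rows 6, 12 → {D,E} = (788, L87), (788, L87) ✓
F=92: rows 7, 9, 10 → {D,E} = (803, L35), (803, L35), (803, L35) ✓
F=93: row 11 → {D,E} = (794, L22) ✓
The only F value with inconsistent RHS is F=96.

96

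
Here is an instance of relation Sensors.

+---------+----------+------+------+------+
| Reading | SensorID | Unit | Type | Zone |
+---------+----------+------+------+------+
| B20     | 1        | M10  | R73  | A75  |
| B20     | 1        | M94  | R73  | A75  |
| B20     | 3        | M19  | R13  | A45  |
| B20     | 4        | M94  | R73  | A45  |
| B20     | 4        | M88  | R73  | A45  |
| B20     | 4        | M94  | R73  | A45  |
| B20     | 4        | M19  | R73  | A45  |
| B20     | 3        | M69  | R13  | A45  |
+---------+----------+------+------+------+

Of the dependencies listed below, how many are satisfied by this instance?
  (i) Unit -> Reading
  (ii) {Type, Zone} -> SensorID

2

(i) Unit -> Reading: every LHS value maps to a single RHS value — holds.
(ii) {Type, Zone} -> SensorID: every LHS value maps to a single RHS value — holds.
2 of the 2 dependencies hold.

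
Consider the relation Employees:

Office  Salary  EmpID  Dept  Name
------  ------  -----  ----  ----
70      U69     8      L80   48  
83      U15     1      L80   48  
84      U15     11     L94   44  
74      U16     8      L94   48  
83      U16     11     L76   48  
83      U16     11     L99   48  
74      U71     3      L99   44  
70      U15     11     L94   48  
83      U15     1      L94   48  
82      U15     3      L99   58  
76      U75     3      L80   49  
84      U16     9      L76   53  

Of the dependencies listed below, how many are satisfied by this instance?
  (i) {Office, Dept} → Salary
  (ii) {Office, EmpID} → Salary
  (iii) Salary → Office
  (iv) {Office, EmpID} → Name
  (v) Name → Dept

(i) {Office, Dept} → Salary: every LHS value maps to a single RHS value — holds.
(ii) {Office, EmpID} → Salary: every LHS value maps to a single RHS value — holds.
(iii) Salary → Office: Salary=U15: 5 rows → Office takes values {83, 84, 70, 82} — violation; Salary=U16: 4 rows → Office takes values {74, 83, 84} — violation — fails.
(iv) {Office, EmpID} → Name: every LHS value maps to a single RHS value — holds.
(v) Name → Dept: Name=48: 7 rows → Dept takes values {L80, L94, L76, L99} — violation; Name=44: 2 rows → Dept takes values {L94, L99} — violation — fails.
3 of the 5 dependencies hold.

3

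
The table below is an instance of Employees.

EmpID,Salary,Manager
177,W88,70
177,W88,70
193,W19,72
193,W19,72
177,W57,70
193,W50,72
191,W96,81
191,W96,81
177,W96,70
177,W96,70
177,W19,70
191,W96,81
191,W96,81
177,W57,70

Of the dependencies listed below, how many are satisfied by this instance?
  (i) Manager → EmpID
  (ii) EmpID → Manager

2

(i) Manager → EmpID: every LHS value maps to a single RHS value — holds.
(ii) EmpID → Manager: every LHS value maps to a single RHS value — holds.
2 of the 2 dependencies hold.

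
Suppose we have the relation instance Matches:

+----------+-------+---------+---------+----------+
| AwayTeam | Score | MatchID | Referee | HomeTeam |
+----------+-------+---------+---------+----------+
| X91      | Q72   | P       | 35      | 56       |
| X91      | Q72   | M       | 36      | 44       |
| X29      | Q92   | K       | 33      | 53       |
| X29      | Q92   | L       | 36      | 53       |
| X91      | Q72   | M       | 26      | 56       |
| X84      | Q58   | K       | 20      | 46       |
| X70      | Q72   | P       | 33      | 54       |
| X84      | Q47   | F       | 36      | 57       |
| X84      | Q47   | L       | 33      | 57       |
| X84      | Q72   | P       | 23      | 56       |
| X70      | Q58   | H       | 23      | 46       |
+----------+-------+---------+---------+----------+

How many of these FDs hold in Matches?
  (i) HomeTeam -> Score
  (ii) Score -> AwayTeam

1

(i) HomeTeam -> Score: every LHS value maps to a single RHS value — holds.
(ii) Score -> AwayTeam: Score=Q72: 5 rows → AwayTeam takes values {X91, X70, X84} — violation; Score=Q58: 2 rows → AwayTeam takes values {X84, X70} — violation — fails.
1 of the 2 dependencies holds.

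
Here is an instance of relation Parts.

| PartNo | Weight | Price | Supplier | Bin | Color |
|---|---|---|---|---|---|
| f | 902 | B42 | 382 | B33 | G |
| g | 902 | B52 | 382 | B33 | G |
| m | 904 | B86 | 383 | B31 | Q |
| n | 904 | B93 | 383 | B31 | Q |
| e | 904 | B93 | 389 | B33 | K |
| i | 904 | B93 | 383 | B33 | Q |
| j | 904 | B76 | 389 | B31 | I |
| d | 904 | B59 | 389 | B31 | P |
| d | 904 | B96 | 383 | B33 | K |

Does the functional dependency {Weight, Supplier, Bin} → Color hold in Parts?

(Weight=902, Supplier=382, Bin=B33): 2 rows → Color = G, G ✓
(Weight=904, Supplier=383, Bin=B31): 2 rows → Color = Q, Q ✓
(Weight=904, Supplier=389, Bin=B33): 1 row → Color = K ✓
(Weight=904, Supplier=383, Bin=B33): 2 rows → Color takes values {Q, K} — violation
(Weight=904, Supplier=389, Bin=B31): 2 rows → Color takes values {I, P} — violation
Two rows agree on {Weight, Supplier, Bin} but differ on Color, so {Weight, Supplier, Bin} → Color does not hold.

No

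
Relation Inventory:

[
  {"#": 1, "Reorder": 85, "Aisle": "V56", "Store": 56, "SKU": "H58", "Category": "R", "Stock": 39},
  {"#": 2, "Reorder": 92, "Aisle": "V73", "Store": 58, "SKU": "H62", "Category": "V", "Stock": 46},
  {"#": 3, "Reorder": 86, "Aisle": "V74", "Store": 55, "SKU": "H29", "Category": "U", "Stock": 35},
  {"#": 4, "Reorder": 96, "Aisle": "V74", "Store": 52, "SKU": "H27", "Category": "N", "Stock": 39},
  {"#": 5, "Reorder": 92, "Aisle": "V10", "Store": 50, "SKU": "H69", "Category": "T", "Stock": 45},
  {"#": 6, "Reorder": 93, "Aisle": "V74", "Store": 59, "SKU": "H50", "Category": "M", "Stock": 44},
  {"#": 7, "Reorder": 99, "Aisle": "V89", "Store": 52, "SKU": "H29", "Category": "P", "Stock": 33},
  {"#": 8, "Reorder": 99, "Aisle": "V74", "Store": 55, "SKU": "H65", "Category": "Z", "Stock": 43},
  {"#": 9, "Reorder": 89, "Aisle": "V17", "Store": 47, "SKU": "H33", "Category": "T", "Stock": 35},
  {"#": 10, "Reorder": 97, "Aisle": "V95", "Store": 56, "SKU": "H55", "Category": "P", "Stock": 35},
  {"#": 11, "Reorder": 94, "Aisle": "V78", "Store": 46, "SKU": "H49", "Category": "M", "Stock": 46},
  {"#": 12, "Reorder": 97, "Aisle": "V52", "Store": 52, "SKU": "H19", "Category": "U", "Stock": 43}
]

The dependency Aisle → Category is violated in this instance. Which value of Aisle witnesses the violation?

V74

Aisle=V56: row 1 → Category = R ✓
Aisle=V73: row 2 → Category = V ✓
Aisle=V74: rows 3, 4, 6, 8 → Category takes values {U, N, M, Z} — violation
Aisle=V10: row 5 → Category = T ✓
Aisle=V89: row 7 → Category = P ✓
Aisle=V17: row 9 → Category = T ✓
Aisle=V95: row 10 → Category = P ✓
Aisle=V78: row 11 → Category = M ✓
Aisle=V52: row 12 → Category = U ✓
The only Aisle value with inconsistent Category is Aisle=V74.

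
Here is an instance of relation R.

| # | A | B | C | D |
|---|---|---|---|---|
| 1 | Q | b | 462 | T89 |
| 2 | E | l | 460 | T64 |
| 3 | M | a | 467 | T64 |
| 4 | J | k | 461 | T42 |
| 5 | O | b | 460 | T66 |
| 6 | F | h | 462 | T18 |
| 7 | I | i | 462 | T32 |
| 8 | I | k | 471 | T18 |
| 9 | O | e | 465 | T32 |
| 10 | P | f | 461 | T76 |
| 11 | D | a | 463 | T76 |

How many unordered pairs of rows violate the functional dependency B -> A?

B=b: violating pairs (1,5) — 1 pair.
B=a: violating pairs (3,11) — 1 pair.
B=k: violating pairs (4,8) — 1 pair.

3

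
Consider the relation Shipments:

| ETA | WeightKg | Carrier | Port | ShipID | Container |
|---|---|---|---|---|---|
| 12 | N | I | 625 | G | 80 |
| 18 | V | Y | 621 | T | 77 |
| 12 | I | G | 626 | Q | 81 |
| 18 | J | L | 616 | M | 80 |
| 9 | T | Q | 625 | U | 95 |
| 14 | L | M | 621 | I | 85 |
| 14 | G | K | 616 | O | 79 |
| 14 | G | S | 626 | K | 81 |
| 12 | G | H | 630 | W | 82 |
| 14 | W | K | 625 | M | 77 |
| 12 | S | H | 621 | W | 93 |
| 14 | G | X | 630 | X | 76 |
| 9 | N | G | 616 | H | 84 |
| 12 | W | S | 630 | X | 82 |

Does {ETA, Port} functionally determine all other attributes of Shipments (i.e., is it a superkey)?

No

Two distinct rows share (ETA=12, Port=630), so {ETA, Port} does not determine every attribute — not a superkey.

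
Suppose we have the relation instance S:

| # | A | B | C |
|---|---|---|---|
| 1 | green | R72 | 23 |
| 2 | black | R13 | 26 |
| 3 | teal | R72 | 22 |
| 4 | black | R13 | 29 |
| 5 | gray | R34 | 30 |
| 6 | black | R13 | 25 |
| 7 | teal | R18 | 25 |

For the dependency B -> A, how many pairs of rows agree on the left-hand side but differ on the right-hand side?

1

B=R72: violating pairs (1,3) — 1 pair.
B=R13: all 3 rows agree on A — 0 pairs.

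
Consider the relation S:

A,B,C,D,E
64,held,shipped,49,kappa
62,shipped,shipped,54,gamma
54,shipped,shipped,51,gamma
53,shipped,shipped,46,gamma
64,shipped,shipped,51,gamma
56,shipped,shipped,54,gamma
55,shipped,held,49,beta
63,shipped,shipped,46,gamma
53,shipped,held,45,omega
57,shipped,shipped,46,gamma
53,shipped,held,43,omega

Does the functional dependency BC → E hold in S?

(B=held, C=shipped): 1 row → E = kappa ✓
(B=shipped, C=shipped): 7 rows → E = gamma, gamma, gamma, gamma, gamma, gamma, gamma ✓
(B=shipped, C=held): 3 rows → E takes values {beta, omega} — violation
Two rows agree on BC but differ on E, so BC → E does not hold.

No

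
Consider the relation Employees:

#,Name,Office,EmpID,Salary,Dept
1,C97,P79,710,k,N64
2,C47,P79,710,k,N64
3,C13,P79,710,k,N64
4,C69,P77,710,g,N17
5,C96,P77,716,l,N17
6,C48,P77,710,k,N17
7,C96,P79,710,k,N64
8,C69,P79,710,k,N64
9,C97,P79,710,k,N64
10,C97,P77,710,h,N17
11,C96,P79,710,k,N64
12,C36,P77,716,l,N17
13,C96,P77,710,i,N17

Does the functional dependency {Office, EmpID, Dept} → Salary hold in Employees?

No

(Office=P79, EmpID=710, Dept=N64): rows 1, 2, 3, 7, 8, 9, 11 → Salary = k, k, k, k, k, k, k ✓
(Office=P77, EmpID=710, Dept=N17): rows 4, 6, 10, 13 → Salary takes values {g, k, h, i} — violation
(Office=P77, EmpID=716, Dept=N17): rows 5, 12 → Salary = l, l ✓
Two rows agree on {Office, EmpID, Dept} but differ on Salary, so {Office, EmpID, Dept} → Salary does not hold.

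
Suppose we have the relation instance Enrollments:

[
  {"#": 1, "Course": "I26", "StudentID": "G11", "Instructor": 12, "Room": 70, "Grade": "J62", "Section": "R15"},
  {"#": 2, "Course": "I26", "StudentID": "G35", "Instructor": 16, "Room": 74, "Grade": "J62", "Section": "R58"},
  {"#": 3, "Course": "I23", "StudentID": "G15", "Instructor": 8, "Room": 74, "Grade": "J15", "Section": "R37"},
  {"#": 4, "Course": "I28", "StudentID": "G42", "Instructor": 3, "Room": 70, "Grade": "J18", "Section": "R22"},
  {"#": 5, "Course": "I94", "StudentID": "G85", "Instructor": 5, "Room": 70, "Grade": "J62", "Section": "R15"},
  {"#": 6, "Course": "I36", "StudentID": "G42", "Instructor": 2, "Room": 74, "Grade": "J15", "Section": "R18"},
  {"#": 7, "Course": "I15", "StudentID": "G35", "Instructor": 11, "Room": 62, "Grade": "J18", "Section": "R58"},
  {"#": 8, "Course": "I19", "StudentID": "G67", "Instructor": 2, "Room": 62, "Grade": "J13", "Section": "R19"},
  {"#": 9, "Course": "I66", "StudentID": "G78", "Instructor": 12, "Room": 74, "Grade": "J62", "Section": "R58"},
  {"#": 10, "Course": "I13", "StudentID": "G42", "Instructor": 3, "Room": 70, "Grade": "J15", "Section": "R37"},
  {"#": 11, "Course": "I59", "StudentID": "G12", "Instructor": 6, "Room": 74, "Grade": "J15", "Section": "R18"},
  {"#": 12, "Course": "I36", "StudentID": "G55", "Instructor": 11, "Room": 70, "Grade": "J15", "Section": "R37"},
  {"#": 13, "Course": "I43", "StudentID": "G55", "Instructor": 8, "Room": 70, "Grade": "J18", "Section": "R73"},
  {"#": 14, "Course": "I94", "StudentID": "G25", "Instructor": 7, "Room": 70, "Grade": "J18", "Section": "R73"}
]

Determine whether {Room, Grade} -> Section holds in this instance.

No

(Room=70, Grade=J62): rows 1, 5 → Section = R15, R15 ✓
(Room=74, Grade=J62): rows 2, 9 → Section = R58, R58 ✓
(Room=74, Grade=J15): rows 3, 6, 11 → Section takes values {R37, R18} — violation
(Room=70, Grade=J18): rows 4, 13, 14 → Section takes values {R22, R73} — violation
(Room=62, Grade=J18): row 7 → Section = R58 ✓
(Room=62, Grade=J13): row 8 → Section = R19 ✓
(Room=70, Grade=J15): rows 10, 12 → Section = R37, R37 ✓
Two rows agree on {Room, Grade} but differ on Section, so {Room, Grade} -> Section does not hold.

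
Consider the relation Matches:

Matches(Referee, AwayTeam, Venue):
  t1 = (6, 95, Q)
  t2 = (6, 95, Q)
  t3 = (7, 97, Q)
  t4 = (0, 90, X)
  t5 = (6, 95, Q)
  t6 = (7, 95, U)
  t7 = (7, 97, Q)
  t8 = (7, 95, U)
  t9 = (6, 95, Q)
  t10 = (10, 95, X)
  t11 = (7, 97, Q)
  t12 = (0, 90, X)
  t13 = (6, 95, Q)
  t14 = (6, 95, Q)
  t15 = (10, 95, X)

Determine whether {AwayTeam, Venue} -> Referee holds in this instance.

Yes

(AwayTeam=95, Venue=Q): rows 1, 2, 5, 9, 13, 14 → Referee = 6, 6, 6, 6, 6, 6 ✓
(AwayTeam=97, Venue=Q): rows 3, 7, 11 → Referee = 7, 7, 7 ✓
(AwayTeam=90, Venue=X): rows 4, 12 → Referee = 0, 0 ✓
(AwayTeam=95, Venue=U): rows 6, 8 → Referee = 7, 7 ✓
(AwayTeam=95, Venue=X): rows 10, 15 → Referee = 10, 10 ✓
Every {AwayTeam, Venue} value is associated with a single Referee value, so {AwayTeam, Venue} -> Referee holds.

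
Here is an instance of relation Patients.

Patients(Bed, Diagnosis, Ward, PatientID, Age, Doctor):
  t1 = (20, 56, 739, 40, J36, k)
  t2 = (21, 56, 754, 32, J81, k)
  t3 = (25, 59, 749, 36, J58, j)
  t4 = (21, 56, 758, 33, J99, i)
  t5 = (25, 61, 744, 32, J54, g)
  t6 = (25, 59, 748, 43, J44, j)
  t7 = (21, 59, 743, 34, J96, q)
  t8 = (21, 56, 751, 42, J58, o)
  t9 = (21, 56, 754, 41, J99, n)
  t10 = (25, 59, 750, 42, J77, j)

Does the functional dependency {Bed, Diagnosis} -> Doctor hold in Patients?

No

(Bed=20, Diagnosis=56): row 1 → Doctor = k ✓
(Bed=21, Diagnosis=56): rows 2, 4, 8, 9 → Doctor takes values {k, i, o, n} — violation
(Bed=25, Diagnosis=59): rows 3, 6, 10 → Doctor = j, j, j ✓
(Bed=25, Diagnosis=61): row 5 → Doctor = g ✓
(Bed=21, Diagnosis=59): row 7 → Doctor = q ✓
Two rows agree on {Bed, Diagnosis} but differ on Doctor, so {Bed, Diagnosis} -> Doctor does not hold.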